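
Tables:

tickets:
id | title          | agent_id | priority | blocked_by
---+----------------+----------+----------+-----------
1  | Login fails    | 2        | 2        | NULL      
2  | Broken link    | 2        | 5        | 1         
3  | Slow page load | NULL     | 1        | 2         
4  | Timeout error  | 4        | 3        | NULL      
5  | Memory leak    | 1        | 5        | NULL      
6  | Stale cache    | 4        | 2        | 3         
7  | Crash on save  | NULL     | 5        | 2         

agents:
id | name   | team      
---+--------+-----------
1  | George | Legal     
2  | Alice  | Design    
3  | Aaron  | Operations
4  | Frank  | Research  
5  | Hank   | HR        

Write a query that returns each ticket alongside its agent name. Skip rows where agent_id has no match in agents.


INNER JOIN keeps only tickets rows whose agent_id matches an id in agents. Walk through each ticket:
  - ticket 1 (Login fails): agent_id=2 -> matches Alice
  - ticket 2 (Broken link): agent_id=2 -> matches Alice
  - ticket 3 (Slow page load): agent_id=NULL, no match -> dropped
  - ticket 4 (Timeout error): agent_id=4 -> matches Frank
  - ticket 5 (Memory leak): agent_id=1 -> matches George
  - ticket 6 (Stale cache): agent_id=4 -> matches Frank
  - ticket 7 (Crash on save): agent_id=NULL, no match -> dropped
So 2 of 7 rows are dropped.

SQL:
SELECT a.title, b.name AS agent
FROM tickets a
INNER JOIN agents b ON a.agent_id = b.id

Result:
title         | agent 
--------------+-------
Login fails   | Alice 
Broken link   | Alice 
Timeout error | Frank 
Memory leak   | George
Stale cache   | Frank 


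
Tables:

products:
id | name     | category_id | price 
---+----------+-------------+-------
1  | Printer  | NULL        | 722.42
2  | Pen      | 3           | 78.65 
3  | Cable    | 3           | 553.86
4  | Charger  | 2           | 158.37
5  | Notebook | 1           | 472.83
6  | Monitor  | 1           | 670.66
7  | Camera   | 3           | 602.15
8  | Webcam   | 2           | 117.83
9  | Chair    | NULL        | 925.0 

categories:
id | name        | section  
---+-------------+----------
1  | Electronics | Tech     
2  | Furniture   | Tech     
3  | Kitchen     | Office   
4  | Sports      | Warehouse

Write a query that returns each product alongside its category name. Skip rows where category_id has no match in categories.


INNER JOIN keeps only products rows whose category_id matches an id in categories. Walk through each product:
  - product 1 (Printer): category_id=NULL, no match -> dropped
  - product 2 (Pen): category_id=3 -> matches Kitchen
  - product 3 (Cable): category_id=3 -> matches Kitchen
  - product 4 (Charger): category_id=2 -> matches Furniture
  - product 5 (Notebook): category_id=1 -> matches Electronics
  - product 6 (Monitor): category_id=1 -> matches Electronics
  - product 7 (Camera): category_id=3 -> matches Kitchen
  - product 8 (Webcam): category_id=2 -> matches Furniture
  - product 9 (Chair): category_id=NULL, no match -> dropped
So 2 of 9 rows are dropped.

SQL:
SELECT a.name, b.name AS category
FROM products a
INNER JOIN categories b ON a.category_id = b.id

Result:
name     | category   
---------+------------
Pen      | Kitchen    
Cable    | Kitchen    
Charger  | Furniture  
Notebook | Electronics
Monitor  | Electronics
Camera   | Kitchen    
Webcam   | Furniture  


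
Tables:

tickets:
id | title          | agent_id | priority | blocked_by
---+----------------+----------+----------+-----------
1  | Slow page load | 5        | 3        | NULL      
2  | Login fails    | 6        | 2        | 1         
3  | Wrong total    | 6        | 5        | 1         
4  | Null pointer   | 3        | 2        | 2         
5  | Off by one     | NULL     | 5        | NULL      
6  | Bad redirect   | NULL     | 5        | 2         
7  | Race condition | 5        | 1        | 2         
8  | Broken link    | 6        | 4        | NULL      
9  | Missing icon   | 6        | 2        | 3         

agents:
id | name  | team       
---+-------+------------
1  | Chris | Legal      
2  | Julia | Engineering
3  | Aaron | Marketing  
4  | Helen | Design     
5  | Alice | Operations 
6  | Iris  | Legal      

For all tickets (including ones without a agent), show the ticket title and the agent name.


LEFT JOIN keeps every row from tickets (the left table); where agent_id has no match in agents, the agent columns become NULL. Walk through each ticket:
  - ticket 1 (Slow page load): agent_id=5 -> matches Alice
  - ticket 2 (Login fails): agent_id=6 -> matches Iris
  - ticket 3 (Wrong total): agent_id=6 -> matches Iris
  - ticket 4 (Null pointer): agent_id=3 -> matches Aaron
  - ticket 5 (Off by one): agent_id=NULL, no match -> kept with NULL
  - ticket 6 (Bad redirect): agent_id=NULL, no match -> kept with NULL
  - ticket 7 (Race condition): agent_id=5 -> matches Alice
  - ticket 8 (Broken link): agent_id=6 -> matches Iris
  - ticket 9 (Missing icon): agent_id=6 -> matches Iris
All 9 rows appear; 2 have NULL agent.

SQL:
SELECT a.title, b.name AS agent
FROM tickets a
LEFT JOIN agents b ON a.agent_id = b.id

Result:
title          | agent
---------------+------
Slow page load | Alice
Login fails    | Iris 
Wrong total    | Iris 
Null pointer   | Aaron
Off by one     | NULL 
Bad redirect   | NULL 
Race condition | Alice
Broken link    | Iris 
Missing icon   | Iris 


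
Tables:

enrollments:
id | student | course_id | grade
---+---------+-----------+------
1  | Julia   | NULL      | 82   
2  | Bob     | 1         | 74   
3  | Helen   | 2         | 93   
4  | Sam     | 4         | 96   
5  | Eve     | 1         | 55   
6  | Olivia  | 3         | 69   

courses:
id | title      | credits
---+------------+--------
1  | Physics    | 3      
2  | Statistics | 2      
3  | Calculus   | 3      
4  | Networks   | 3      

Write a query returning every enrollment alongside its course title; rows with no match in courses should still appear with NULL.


LEFT JOIN keeps every row from enrollments (the left table); where course_id has no match in courses, the course columns become NULL. Walk through each enrollment:
  - enrollment 1 (Julia): course_id=NULL, no match -> kept with NULL
  - enrollment 2 (Bob): course_id=1 -> matches Physics
  - enrollment 3 (Helen): course_id=2 -> matches Statistics
  - enrollment 4 (Sam): course_id=4 -> matches Networks
  - enrollment 5 (Eve): course_id=1 -> matches Physics
  - enrollment 6 (Olivia): course_id=3 -> matches Calculus
All 6 rows appear; 1 has NULL course.

SQL:
SELECT a.student, b.title AS course
FROM enrollments a
LEFT JOIN courses b ON a.course_id = b.id

Result:
student | course    
--------+-----------
Julia   | NULL      
Bob     | Physics   
Helen   | Statistics
Sam     | Networks  
Eve     | Physics   
Olivia  | Calculus  


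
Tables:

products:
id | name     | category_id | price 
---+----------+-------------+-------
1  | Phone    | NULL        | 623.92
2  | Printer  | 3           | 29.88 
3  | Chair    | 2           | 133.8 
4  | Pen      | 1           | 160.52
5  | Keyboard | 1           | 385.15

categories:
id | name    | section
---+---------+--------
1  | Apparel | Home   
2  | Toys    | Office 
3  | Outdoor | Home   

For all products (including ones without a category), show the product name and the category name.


LEFT JOIN keeps every row from products (the left table); where category_id has no match in categories, the category columns become NULL. Walk through each product:
  - product 1 (Phone): category_id=NULL, no match -> kept with NULL
  - product 2 (Printer): category_id=3 -> matches Outdoor
  - product 3 (Chair): category_id=2 -> matches Toys
  - product 4 (Pen): category_id=1 -> matches Apparel
  - product 5 (Keyboard): category_id=1 -> matches Apparel
All 5 rows appear; 1 has NULL category.

SQL:
SELECT a.name, b.name AS category
FROM products a
LEFT JOIN categories b ON a.category_id = b.id

Result:
name     | category
---------+---------
Phone    | NULL    
Printer  | Outdoor 
Chair    | Toys    
Pen      | Apparel 
Keyboard | Apparel 


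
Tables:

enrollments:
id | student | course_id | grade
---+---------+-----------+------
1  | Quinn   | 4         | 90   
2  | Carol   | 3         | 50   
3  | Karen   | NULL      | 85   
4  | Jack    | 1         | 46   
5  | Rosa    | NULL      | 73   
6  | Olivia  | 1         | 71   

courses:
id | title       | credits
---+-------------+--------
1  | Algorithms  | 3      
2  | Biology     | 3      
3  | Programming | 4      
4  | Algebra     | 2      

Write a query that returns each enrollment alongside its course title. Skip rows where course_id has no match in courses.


INNER JOIN keeps only enrollments rows whose course_id matches an id in courses. Walk through each enrollment:
  - enrollment 1 (Quinn): course_id=4 -> matches Algebra
  - enrollment 2 (Carol): course_id=3 -> matches Programming
  - enrollment 3 (Karen): course_id=NULL, no match -> dropped
  - enrollment 4 (Jack): course_id=1 -> matches Algorithms
  - enrollment 5 (Rosa): course_id=NULL, no match -> dropped
  - enrollment 6 (Olivia): course_id=1 -> matches Algorithms
So 2 of 6 rows are dropped.

SQL:
SELECT a.student, b.title AS course
FROM enrollments a
INNER JOIN courses b ON a.course_id = b.id

Result:
student | course     
--------+------------
Quinn   | Algebra    
Carol   | Programming
Jack    | Algorithms 
Olivia  | Algorithms 


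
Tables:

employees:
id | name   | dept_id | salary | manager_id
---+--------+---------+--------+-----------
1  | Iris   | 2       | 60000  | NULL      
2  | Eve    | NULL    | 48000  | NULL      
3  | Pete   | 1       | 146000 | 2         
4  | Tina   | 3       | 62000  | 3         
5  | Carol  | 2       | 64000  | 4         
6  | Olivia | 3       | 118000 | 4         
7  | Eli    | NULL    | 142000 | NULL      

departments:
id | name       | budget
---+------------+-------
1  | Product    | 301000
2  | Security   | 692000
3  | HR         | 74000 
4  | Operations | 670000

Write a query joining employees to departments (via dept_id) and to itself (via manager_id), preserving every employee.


Two LEFT JOINs from the same base table employees: one to departments via dept_id, one to employees itself via manager_id. Both are LEFT so every employee is preserved.
Match against departments:
  - employee 1 (Iris): dept_id=2 -> matches Security
  - employee 2 (Eve): dept_id=NULL, no match -> kept with NULL
  - employee 3 (Pete): dept_id=1 -> matches Product
  - employee 4 (Tina): dept_id=3 -> matches HR
  - employee 5 (Carol): dept_id=2 -> matches Security
  - employee 6 (Olivia): dept_id=3 -> matches HR
  - employee 7 (Eli): dept_id=NULL, no match -> kept with NULL
Match against employees (self):
  - employee 1 (Iris): manager_id=NULL -> NULL
  - employee 2 (Eve): manager_id=NULL -> NULL
  - employee 3 (Pete): manager_id=2 -> Eve
  - employee 4 (Tina): manager_id=3 -> Pete
  - employee 5 (Carol): manager_id=4 -> Tina
  - employee 6 (Olivia): manager_id=4 -> Tina
  - employee 7 (Eli): manager_id=NULL -> NULL

SQL:
SELECT a.name, b.name AS department, c.name AS manager
FROM employees a
LEFT JOIN departments b ON a.dept_id = b.id
LEFT JOIN employees c ON a.manager_id = c.id

Result:
name   | department | manager
-------+------------+--------
Iris   | Security   | NULL   
Eve    | NULL       | NULL   
Pete   | Product    | Eve    
Tina   | HR         | Pete   
Carol  | Security   | Tina   
Olivia | HR         | Tina   
Eli    | NULL       | NULL   


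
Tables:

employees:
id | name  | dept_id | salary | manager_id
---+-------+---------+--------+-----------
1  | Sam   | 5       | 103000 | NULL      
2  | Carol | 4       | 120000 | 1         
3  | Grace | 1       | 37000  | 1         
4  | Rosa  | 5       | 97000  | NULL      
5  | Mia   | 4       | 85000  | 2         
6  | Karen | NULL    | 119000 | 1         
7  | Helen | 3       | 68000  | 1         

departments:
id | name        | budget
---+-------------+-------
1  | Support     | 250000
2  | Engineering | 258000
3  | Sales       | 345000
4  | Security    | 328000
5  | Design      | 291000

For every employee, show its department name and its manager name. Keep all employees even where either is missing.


Two LEFT JOINs from the same base table employees: one to departments via dept_id, one to employees itself via manager_id. Both are LEFT so every employee is preserved.
Match against departments:
  - employee 1 (Sam): dept_id=5 -> matches Design
  - employee 2 (Carol): dept_id=4 -> matches Security
  - employee 3 (Grace): dept_id=1 -> matches Support
  - employee 4 (Rosa): dept_id=5 -> matches Design
  - employee 5 (Mia): dept_id=4 -> matches Security
  - employee 6 (Karen): dept_id=NULL, no match -> kept with NULL
  - employee 7 (Helen): dept_id=3 -> matches Sales
Match against employees (self):
  - employee 1 (Sam): manager_id=NULL -> NULL
  - employee 2 (Carol): manager_id=1 -> Sam
  - employee 3 (Grace): manager_id=1 -> Sam
  - employee 4 (Rosa): manager_id=NULL -> NULL
  - employee 5 (Mia): manager_id=2 -> Carol
  - employee 6 (Karen): manager_id=1 -> Sam
  - employee 7 (Helen): manager_id=1 -> Sam

SQL:
SELECT a.name, b.name AS department, c.name AS manager
FROM employees a
LEFT JOIN departments b ON a.dept_id = b.id
LEFT JOIN employees c ON a.manager_id = c.id

Result:
name  | department | manager
------+------------+--------
Sam   | Design     | NULL   
Carol | Security   | Sam    
Grace | Support    | Sam    
Rosa  | Design     | NULL   
Mia   | Security   | Carol  
Karen | NULL       | Sam    
Helen | Sales      | Sam    


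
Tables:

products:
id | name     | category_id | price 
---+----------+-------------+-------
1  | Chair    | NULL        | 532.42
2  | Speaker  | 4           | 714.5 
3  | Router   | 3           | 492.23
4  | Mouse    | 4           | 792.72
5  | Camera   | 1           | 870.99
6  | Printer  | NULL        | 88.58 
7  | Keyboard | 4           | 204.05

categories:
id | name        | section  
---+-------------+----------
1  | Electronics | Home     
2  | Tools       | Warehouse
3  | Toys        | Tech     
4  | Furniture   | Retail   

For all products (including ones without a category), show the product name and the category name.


LEFT JOIN keeps every row from products (the left table); where category_id has no match in categories, the category columns become NULL. Walk through each product:
  - product 1 (Chair): category_id=NULL, no match -> kept with NULL
  - product 2 (Speaker): category_id=4 -> matches Furniture
  - product 3 (Router): category_id=3 -> matches Toys
  - product 4 (Mouse): category_id=4 -> matches Furniture
  - product 5 (Camera): category_id=1 -> matches Electronics
  - product 6 (Printer): category_id=NULL, no match -> kept with NULL
  - product 7 (Keyboard): category_id=4 -> matches Furniture
All 7 rows appear; 2 have NULL category.

SQL:
SELECT a.name, b.name AS category
FROM products a
LEFT JOIN categories b ON a.category_id = b.id

Result:
name     | category   
---------+------------
Chair    | NULL       
Speaker  | Furniture  
Router   | Toys       
Mouse    | Furniture  
Camera   | Electronics
Printer  | NULL       
Keyboard | Furniture  


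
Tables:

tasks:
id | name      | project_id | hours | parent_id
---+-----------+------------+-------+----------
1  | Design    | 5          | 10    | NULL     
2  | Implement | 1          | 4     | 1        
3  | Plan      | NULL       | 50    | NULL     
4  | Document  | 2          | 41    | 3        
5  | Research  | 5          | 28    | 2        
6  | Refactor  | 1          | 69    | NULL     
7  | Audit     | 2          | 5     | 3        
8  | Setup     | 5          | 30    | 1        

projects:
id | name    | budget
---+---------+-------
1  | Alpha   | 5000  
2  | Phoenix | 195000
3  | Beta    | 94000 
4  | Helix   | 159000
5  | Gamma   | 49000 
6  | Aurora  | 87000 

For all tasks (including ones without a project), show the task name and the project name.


LEFT JOIN keeps every row from tasks (the left table); where project_id has no match in projects, the project columns become NULL. Walk through each task:
  - task 1 (Design): project_id=5 -> matches Gamma
  - task 2 (Implement): project_id=1 -> matches Alpha
  - task 3 (Plan): project_id=NULL, no match -> kept with NULL
  - task 4 (Document): project_id=2 -> matches Phoenix
  - task 5 (Research): project_id=5 -> matches Gamma
  - task 6 (Refactor): project_id=1 -> matches Alpha
  - task 7 (Audit): project_id=2 -> matches Phoenix
  - task 8 (Setup): project_id=5 -> matches Gamma
All 8 rows appear; 1 has NULL project.

SQL:
SELECT a.name, b.name AS project
FROM tasks a
LEFT JOIN projects b ON a.project_id = b.id

Result:
name      | project
----------+--------
Design    | Gamma  
Implement | Alpha  
Plan      | NULL   
Document  | Phoenix
Research  | Gamma  
Refactor  | Alpha  
Audit     | Phoenix
Setup     | Gamma  


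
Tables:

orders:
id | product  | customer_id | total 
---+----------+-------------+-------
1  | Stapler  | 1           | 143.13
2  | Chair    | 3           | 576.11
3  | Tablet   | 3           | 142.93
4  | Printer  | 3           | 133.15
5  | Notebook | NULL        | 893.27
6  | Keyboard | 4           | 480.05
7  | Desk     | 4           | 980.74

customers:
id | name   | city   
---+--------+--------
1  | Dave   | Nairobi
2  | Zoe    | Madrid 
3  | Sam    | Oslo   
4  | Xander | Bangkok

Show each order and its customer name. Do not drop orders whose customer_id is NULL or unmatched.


LEFT JOIN keeps every row from orders (the left table); where customer_id has no match in customers, the customer columns become NULL. Walk through each order:
  - order 1 (Stapler): customer_id=1 -> matches Dave
  - order 2 (Chair): customer_id=3 -> matches Sam
  - order 3 (Tablet): customer_id=3 -> matches Sam
  - order 4 (Printer): customer_id=3 -> matches Sam
  - order 5 (Notebook): customer_id=NULL, no match -> kept with NULL
  - order 6 (Keyboard): customer_id=4 -> matches Xander
  - order 7 (Desk): customer_id=4 -> matches Xander
All 7 rows appear; 1 has NULL customer.

SQL:
SELECT a.product, b.name AS customer
FROM orders a
LEFT JOIN customers b ON a.customer_id = b.id

Result:
product  | customer
---------+---------
Stapler  | Dave    
Chair    | Sam     
Tablet   | Sam     
Printer  | Sam     
Notebook | NULL    
Keyboard | Xander  
Desk     | Xander  


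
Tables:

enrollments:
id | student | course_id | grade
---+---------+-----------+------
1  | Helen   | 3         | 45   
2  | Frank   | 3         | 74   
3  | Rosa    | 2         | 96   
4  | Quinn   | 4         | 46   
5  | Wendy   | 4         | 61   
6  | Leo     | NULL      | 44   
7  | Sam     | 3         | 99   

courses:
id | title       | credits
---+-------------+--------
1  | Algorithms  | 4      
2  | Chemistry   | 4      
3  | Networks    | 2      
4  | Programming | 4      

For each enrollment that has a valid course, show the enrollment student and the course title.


INNER JOIN keeps only enrollments rows whose course_id matches an id in courses. Walk through each enrollment:
  - enrollment 1 (Helen): course_id=3 -> matches Networks
  - enrollment 2 (Frank): course_id=3 -> matches Networks
  - enrollment 3 (Rosa): course_id=2 -> matches Chemistry
  - enrollment 4 (Quinn): course_id=4 -> matches Programming
  - enrollment 5 (Wendy): course_id=4 -> matches Programming
  - enrollment 6 (Leo): course_id=NULL, no match -> dropped
  - enrollment 7 (Sam): course_id=3 -> matches Networks
So 1 of 7 rows is dropped.

SQL:
SELECT a.student, b.title AS course
FROM enrollments a
INNER JOIN courses b ON a.course_id = b.id

Result:
student | course     
--------+------------
Helen   | Networks   
Frank   | Networks   
Rosa    | Chemistry  
Quinn   | Programming
Wendy   | Programming
Sam     | Networks   


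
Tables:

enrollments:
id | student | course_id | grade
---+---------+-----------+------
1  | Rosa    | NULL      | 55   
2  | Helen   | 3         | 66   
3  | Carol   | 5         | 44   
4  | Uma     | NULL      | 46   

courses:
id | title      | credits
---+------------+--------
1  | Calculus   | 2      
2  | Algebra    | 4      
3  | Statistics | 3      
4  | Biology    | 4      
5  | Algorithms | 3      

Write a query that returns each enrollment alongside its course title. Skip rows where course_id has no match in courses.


INNER JOIN keeps only enrollments rows whose course_id matches an id in courses. Walk through each enrollment:
  - enrollment 1 (Rosa): course_id=NULL, no match -> dropped
  - enrollment 2 (Helen): course_id=3 -> matches Statistics
  - enrollment 3 (Carol): course_id=5 -> matches Algorithms
  - enrollment 4 (Uma): course_id=NULL, no match -> dropped
So 2 of 4 rows are dropped.

SQL:
SELECT a.student, b.title AS course
FROM enrollments a
INNER JOIN courses b ON a.course_id = b.id

Result:
student | course    
--------+-----------
Helen   | Statistics
Carol   | Algorithms


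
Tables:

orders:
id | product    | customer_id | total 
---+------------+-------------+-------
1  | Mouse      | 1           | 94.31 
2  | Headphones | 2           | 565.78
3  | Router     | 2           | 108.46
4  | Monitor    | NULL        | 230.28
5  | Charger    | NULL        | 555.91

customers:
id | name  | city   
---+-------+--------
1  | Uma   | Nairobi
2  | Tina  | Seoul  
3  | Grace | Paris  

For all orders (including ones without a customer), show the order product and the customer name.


LEFT JOIN keeps every row from orders (the left table); where customer_id has no match in customers, the customer columns become NULL. Walk through each order:
  - order 1 (Mouse): customer_id=1 -> matches Uma
  - order 2 (Headphones): customer_id=2 -> matches Tina
  - order 3 (Router): customer_id=2 -> matches Tina
  - order 4 (Monitor): customer_id=NULL, no match -> kept with NULL
  - order 5 (Charger): customer_id=NULL, no match -> kept with NULL
All 5 rows appear; 2 have NULL customer.

SQL:
SELECT a.product, b.name AS customer
FROM orders a
LEFT JOIN customers b ON a.customer_id = b.id

Result:
product    | customer
-----------+---------
Mouse      | Uma     
Headphones | Tina    
Router     | Tina    
Monitor    | NULL    
Charger    | NULL    


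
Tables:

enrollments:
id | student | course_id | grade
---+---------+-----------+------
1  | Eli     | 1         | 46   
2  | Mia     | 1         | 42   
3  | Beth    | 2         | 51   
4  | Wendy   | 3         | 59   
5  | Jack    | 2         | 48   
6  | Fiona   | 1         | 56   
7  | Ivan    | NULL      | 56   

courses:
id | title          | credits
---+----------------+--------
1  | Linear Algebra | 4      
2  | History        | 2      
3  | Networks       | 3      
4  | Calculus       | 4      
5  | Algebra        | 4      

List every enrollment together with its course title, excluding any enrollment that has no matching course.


INNER JOIN keeps only enrollments rows whose course_id matches an id in courses. Walk through each enrollment:
  - enrollment 1 (Eli): course_id=1 -> matches Linear Algebra
  - enrollment 2 (Mia): course_id=1 -> matches Linear Algebra
  - enrollment 3 (Beth): course_id=2 -> matches History
  - enrollment 4 (Wendy): course_id=3 -> matches Networks
  - enrollment 5 (Jack): course_id=2 -> matches History
  - enrollment 6 (Fiona): course_id=1 -> matches Linear Algebra
  - enrollment 7 (Ivan): course_id=NULL, no match -> dropped
So 1 of 7 rows is dropped.

SQL:
SELECT a.student, b.title AS course
FROM enrollments a
INNER JOIN courses b ON a.course_id = b.id

Result:
student | course        
--------+---------------
Eli     | Linear Algebra
Mia     | Linear Algebra
Beth    | History       
Wendy   | Networks      
Jack    | History       
Fiona   | Linear Algebra


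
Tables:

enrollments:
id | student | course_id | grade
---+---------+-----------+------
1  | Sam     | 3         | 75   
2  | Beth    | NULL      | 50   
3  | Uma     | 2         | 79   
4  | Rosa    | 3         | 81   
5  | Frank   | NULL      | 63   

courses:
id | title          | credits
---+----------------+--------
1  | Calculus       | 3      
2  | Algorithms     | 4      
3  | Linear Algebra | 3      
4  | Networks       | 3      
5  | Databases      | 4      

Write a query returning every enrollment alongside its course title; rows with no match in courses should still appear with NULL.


LEFT JOIN keeps every row from enrollments (the left table); where course_id has no match in courses, the course columns become NULL. Walk through each enrollment:
  - enrollment 1 (Sam): course_id=3 -> matches Linear Algebra
  - enrollment 2 (Beth): course_id=NULL, no match -> kept with NULL
  - enrollment 3 (Uma): course_id=2 -> matches Algorithms
  - enrollment 4 (Rosa): course_id=3 -> matches Linear Algebra
  - enrollment 5 (Frank): course_id=NULL, no match -> kept with NULL
All 5 rows appear; 2 have NULL course.

SQL:
SELECT a.student, b.title AS course
FROM enrollments a
LEFT JOIN courses b ON a.course_id = b.id

Result:
student | course        
--------+---------------
Sam     | Linear Algebra
Beth    | NULL          
Uma     | Algorithms    
Rosa    | Linear Algebra
Frank   | NULL          


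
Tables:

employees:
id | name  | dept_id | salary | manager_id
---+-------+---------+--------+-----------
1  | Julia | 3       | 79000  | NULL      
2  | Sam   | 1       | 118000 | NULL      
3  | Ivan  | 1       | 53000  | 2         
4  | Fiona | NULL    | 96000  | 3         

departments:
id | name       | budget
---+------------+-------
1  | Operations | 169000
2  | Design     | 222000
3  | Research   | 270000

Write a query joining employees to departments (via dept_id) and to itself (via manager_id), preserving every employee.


Two LEFT JOINs from the same base table employees: one to departments via dept_id, one to employees itself via manager_id. Both are LEFT so every employee is preserved.
Match against departments:
  - employee 1 (Julia): dept_id=3 -> matches Research
  - employee 2 (Sam): dept_id=1 -> matches Operations
  - employee 3 (Ivan): dept_id=1 -> matches Operations
  - employee 4 (Fiona): dept_id=NULL, no match -> kept with NULL
Match against employees (self):
  - employee 1 (Julia): manager_id=NULL -> NULL
  - employee 2 (Sam): manager_id=NULL -> NULL
  - employee 3 (Ivan): manager_id=2 -> Sam
  - employee 4 (Fiona): manager_id=3 -> Ivan

SQL:
SELECT a.name, b.name AS department, c.name AS manager
FROM employees a
LEFT JOIN departments b ON a.dept_id = b.id
LEFT JOIN employees c ON a.manager_id = c.id

Result:
name  | department | manager
------+------------+--------
Julia | Research   | NULL   
Sam   | Operations | NULL   
Ivan  | Operations | Sam    
Fiona | NULL       | Ivan   


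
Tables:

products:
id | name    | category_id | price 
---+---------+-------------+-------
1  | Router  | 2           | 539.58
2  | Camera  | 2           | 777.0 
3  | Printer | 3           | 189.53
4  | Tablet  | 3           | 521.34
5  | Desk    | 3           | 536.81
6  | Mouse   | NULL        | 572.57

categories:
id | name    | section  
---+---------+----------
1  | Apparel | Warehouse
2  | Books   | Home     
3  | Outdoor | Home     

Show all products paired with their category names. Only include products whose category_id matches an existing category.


INNER JOIN keeps only products rows whose category_id matches an id in categories. Walk through each product:
  - product 1 (Router): category_id=2 -> matches Books
  - product 2 (Camera): category_id=2 -> matches Books
  - product 3 (Printer): category_id=3 -> matches Outdoor
  - product 4 (Tablet): category_id=3 -> matches Outdoor
  - product 5 (Desk): category_id=3 -> matches Outdoor
  - product 6 (Mouse): category_id=NULL, no match -> dropped
So 1 of 6 rows is dropped.

SQL:
SELECT a.name, b.name AS category
FROM products a
INNER JOIN categories b ON a.category_id = b.id

Result:
name    | category
--------+---------
Router  | Books   
Camera  | Books   
Printer | Outdoor 
Tablet  | Outdoor 
Desk    | Outdoor 


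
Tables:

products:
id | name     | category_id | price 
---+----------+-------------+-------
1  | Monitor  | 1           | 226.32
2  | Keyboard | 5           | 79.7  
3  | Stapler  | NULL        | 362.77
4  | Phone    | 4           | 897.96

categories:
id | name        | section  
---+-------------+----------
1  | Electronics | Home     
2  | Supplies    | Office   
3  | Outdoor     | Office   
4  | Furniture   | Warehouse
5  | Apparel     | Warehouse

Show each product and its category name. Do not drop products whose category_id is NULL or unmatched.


LEFT JOIN keeps every row from products (the left table); where category_id has no match in categories, the category columns become NULL. Walk through each product:
  - product 1 (Monitor): category_id=1 -> matches Electronics
  - product 2 (Keyboard): category_id=5 -> matches Apparel
  - product 3 (Stapler): category_id=NULL, no match -> kept with NULL
  - product 4 (Phone): category_id=4 -> matches Furniture
All 4 rows appear; 1 has NULL category.

SQL:
SELECT a.name, b.name AS category
FROM products a
LEFT JOIN categories b ON a.category_id = b.id

Result:
name     | category   
---------+------------
Monitor  | Electronics
Keyboard | Apparel    
Stapler  | NULL       
Phone    | Furniture  


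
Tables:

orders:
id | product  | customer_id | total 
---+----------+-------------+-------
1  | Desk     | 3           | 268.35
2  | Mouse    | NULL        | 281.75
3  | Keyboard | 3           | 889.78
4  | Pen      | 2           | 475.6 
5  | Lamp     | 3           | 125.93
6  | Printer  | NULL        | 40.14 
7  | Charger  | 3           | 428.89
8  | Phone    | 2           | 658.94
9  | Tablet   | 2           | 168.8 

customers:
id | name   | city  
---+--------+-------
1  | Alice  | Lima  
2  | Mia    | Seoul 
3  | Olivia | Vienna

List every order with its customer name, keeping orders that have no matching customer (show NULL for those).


LEFT JOIN keeps every row from orders (the left table); where customer_id has no match in customers, the customer columns become NULL. Walk through each order:
  - order 1 (Desk): customer_id=3 -> matches Olivia
  - order 2 (Mouse): customer_id=NULL, no match -> kept with NULL
  - order 3 (Keyboard): customer_id=3 -> matches Olivia
  - order 4 (Pen): customer_id=2 -> matches Mia
  - order 5 (Lamp): customer_id=3 -> matches Olivia
  - order 6 (Printer): customer_id=NULL, no match -> kept with NULL
  - order 7 (Charger): customer_id=3 -> matches Olivia
  - order 8 (Phone): customer_id=2 -> matches Mia
  - order 9 (Tablet): customer_id=2 -> matches Mia
All 9 rows appear; 2 have NULL customer.

SQL:
SELECT a.product, b.name AS customer
FROM orders a
LEFT JOIN customers b ON a.customer_id = b.id

Result:
product  | customer
---------+---------
Desk     | Olivia  
Mouse    | NULL    
Keyboard | Olivia  
Pen      | Mia     
Lamp     | Olivia  
Printer  | NULL    
Charger  | Olivia  
Phone    | Mia     
Tablet   | Mia     


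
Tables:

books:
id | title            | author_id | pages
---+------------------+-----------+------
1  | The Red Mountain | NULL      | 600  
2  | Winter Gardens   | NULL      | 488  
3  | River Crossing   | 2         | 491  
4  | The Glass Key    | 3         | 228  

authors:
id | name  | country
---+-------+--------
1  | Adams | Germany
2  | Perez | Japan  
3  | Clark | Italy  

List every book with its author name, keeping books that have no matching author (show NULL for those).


LEFT JOIN keeps every row from books (the left table); where author_id has no match in authors, the author columns become NULL. Walk through each book:
  - book 1 (The Red Mountain): author_id=NULL, no match -> kept with NULL
  - book 2 (Winter Gardens): author_id=NULL, no match -> kept with NULL
  - book 3 (River Crossing): author_id=2 -> matches Perez
  - book 4 (The Glass Key): author_id=3 -> matches Clark
All 4 rows appear; 2 have NULL author.

SQL:
SELECT a.title, b.name AS author
FROM books a
LEFT JOIN authors b ON a.author_id = b.id

Result:
title            | author
-----------------+-------
The Red Mountain | NULL  
Winter Gardens   | NULL  
River Crossing   | Perez 
The Glass Key    | Clark 


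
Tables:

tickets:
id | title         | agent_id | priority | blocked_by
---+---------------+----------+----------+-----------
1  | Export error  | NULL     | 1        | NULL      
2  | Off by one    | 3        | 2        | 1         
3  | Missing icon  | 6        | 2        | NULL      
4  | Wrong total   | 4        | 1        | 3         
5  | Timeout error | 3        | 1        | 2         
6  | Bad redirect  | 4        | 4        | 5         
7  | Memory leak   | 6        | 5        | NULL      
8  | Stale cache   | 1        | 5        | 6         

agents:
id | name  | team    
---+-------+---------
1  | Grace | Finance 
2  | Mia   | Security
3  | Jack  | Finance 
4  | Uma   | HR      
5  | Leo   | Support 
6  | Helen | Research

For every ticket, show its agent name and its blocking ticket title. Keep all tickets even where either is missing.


Two LEFT JOINs from the same base table tickets: one to agents via agent_id, one to tickets itself via blocked_by. Both are LEFT so every ticket is preserved.
Match against agents:
  - ticket 1 (Export error): agent_id=NULL, no match -> kept with NULL
  - ticket 2 (Off by one): agent_id=3 -> matches Jack
  - ticket 3 (Missing icon): agent_id=6 -> matches Helen
  - ticket 4 (Wrong total): agent_id=4 -> matches Uma
  - ticket 5 (Timeout error): agent_id=3 -> matches Jack
  - ticket 6 (Bad redirect): agent_id=4 -> matches Uma
  - ticket 7 (Memory leak): agent_id=6 -> matches Helen
  - ticket 8 (Stale cache): agent_id=1 -> matches Grace
Match against tickets (self):
  - ticket 1 (Export error): blocked_by=NULL -> NULL
  - ticket 2 (Off by one): blocked_by=1 -> Export error
  - ticket 3 (Missing icon): blocked_by=NULL -> NULL
  - ticket 4 (Wrong total): blocked_by=3 -> Missing icon
  - ticket 5 (Timeout error): blocked_by=2 -> Off by one
  - ticket 6 (Bad redirect): blocked_by=5 -> Timeout error
  - ticket 7 (Memory leak): blocked_by=NULL -> NULL
  - ticket 8 (Stale cache): blocked_by=6 -> Bad redirect

SQL:
SELECT a.title, b.name AS agent, c.title AS blocked_by
FROM tickets a
LEFT JOIN agents b ON a.agent_id = b.id
LEFT JOIN tickets c ON a.blocked_by = c.id

Result:
title         | agent | blocked_by   
--------------+-------+--------------
Export error  | NULL  | NULL         
Off by one    | Jack  | Export error 
Missing icon  | Helen | NULL         
Wrong total   | Uma   | Missing icon 
Timeout error | Jack  | Off by one   
Bad redirect  | Uma   | Timeout error
Memory leak   | Helen | NULL         
Stale cache   | Grace | Bad redirect 


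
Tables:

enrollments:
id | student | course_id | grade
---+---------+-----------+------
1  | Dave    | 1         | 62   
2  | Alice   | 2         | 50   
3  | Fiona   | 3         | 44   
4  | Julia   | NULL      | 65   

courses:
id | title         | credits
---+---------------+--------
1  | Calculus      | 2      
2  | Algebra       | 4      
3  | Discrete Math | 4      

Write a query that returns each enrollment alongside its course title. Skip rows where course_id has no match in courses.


INNER JOIN keeps only enrollments rows whose course_id matches an id in courses. Walk through each enrollment:
  - enrollment 1 (Dave): course_id=1 -> matches Calculus
  - enrollment 2 (Alice): course_id=2 -> matches Algebra
  - enrollment 3 (Fiona): course_id=3 -> matches Discrete Math
  - enrollment 4 (Julia): course_id=NULL, no match -> dropped
So 1 of 4 rows is dropped.

SQL:
SELECT a.student, b.title AS course
FROM enrollments a
INNER JOIN courses b ON a.course_id = b.id

Result:
student | course       
--------+--------------
Dave    | Calculus     
Alice   | Algebra      
Fiona   | Discrete Math


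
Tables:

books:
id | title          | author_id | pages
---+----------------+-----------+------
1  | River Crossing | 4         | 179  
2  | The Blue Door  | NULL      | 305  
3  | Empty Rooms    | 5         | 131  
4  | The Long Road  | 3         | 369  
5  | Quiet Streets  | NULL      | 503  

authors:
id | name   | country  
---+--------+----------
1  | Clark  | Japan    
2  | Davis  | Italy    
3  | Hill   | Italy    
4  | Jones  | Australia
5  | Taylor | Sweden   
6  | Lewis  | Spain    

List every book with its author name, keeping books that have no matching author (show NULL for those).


LEFT JOIN keeps every row from books (the left table); where author_id has no match in authors, the author columns become NULL. Walk through each book:
  - book 1 (River Crossing): author_id=4 -> matches Jones
  - book 2 (The Blue Door): author_id=NULL, no match -> kept with NULL
  - book 3 (Empty Rooms): author_id=5 -> matches Taylor
  - book 4 (The Long Road): author_id=3 -> matches Hill
  - book 5 (Quiet Streets): author_id=NULL, no match -> kept with NULL
All 5 rows appear; 2 have NULL author.

SQL:
SELECT a.title, b.name AS author
FROM books a
LEFT JOIN authors b ON a.author_id = b.id

Result:
title          | author
---------------+-------
River Crossing | Jones 
The Blue Door  | NULL  
Empty Rooms    | Taylor
The Long Road  | Hill  
Quiet Streets  | NULL  


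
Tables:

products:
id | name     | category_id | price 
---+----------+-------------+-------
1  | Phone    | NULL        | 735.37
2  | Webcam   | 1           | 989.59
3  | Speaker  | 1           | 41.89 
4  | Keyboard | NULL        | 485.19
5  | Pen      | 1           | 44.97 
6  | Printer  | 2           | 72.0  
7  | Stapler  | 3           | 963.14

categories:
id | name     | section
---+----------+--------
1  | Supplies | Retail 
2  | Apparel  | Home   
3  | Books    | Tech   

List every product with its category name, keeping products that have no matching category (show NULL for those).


LEFT JOIN keeps every row from products (the left table); where category_id has no match in categories, the category columns become NULL. Walk through each product:
  - product 1 (Phone): category_id=NULL, no match -> kept with NULL
  - product 2 (Webcam): category_id=1 -> matches Supplies
  - product 3 (Speaker): category_id=1 -> matches Supplies
  - product 4 (Keyboard): category_id=NULL, no match -> kept with NULL
  - product 5 (Pen): category_id=1 -> matches Supplies
  - product 6 (Printer): category_id=2 -> matches Apparel
  - product 7 (Stapler): category_id=3 -> matches Books
All 7 rows appear; 2 have NULL category.

SQL:
SELECT a.name, b.name AS category
FROM products a
LEFT JOIN categories b ON a.category_id = b.id

Result:
name     | category
---------+---------
Phone    | NULL    
Webcam   | Supplies
Speaker  | Supplies
Keyboard | NULL    
Pen      | Supplies
Printer  | Apparel 
Stapler  | Books   


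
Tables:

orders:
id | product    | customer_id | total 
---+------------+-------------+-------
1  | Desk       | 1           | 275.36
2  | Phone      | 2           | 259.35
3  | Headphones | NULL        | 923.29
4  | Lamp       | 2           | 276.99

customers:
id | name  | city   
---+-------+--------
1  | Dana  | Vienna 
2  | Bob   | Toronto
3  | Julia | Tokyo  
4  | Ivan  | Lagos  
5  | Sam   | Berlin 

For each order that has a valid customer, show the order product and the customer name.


INNER JOIN keeps only orders rows whose customer_id matches an id in customers. Walk through each order:
  - order 1 (Desk): customer_id=1 -> matches Dana
  - order 2 (Phone): customer_id=2 -> matches Bob
  - order 3 (Headphones): customer_id=NULL, no match -> dropped
  - order 4 (Lamp): customer_id=2 -> matches Bob
So 1 of 4 rows is dropped.

SQL:
SELECT a.product, b.name AS customer
FROM orders a
INNER JOIN customers b ON a.customer_id = b.id

Result:
product | customer
--------+---------
Desk    | Dana    
Phone   | Bob     
Lamp    | Bob     


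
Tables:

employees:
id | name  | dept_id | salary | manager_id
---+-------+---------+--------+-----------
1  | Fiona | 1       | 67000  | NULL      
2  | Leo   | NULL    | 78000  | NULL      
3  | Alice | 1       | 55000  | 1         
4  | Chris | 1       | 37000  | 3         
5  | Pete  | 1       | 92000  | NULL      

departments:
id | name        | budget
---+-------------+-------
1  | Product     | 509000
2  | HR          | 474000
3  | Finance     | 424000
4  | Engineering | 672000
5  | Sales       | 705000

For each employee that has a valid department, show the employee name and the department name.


INNER JOIN keeps only employees rows whose dept_id matches an id in departments. Walk through each employee:
  - employee 1 (Fiona): dept_id=1 -> matches Product
  - employee 2 (Leo): dept_id=NULL, no match -> dropped
  - employee 3 (Alice): dept_id=1 -> matches Product
  - employee 4 (Chris): dept_id=1 -> matches Product
  - employee 5 (Pete): dept_id=1 -> matches Product
So 1 of 5 rows is dropped.

SQL:
SELECT a.name, b.name AS department
FROM employees a
INNER JOIN departments b ON a.dept_id = b.id

Result:
name  | department
------+-----------
Fiona | Product   
Alice | Product   
Chris | Product   
Pete  | Product   
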